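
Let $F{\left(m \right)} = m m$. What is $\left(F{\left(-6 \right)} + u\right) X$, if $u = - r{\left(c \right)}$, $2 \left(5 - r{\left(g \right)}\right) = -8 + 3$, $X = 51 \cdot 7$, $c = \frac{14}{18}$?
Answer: $\frac{20349}{2} \approx 10175.0$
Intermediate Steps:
$F{\left(m \right)} = m^{2}$
$c = \frac{7}{9}$ ($c = 14 \cdot \frac{1}{18} = \frac{7}{9} \approx 0.77778$)
$X = 357$
$r{\left(g \right)} = \frac{15}{2}$ ($r{\left(g \right)} = 5 - \frac{-8 + 3}{2} = 5 - - \frac{5}{2} = 5 + \frac{5}{2} = \frac{15}{2}$)
$u = - \frac{15}{2}$ ($u = \left(-1\right) \frac{15}{2} = - \frac{15}{2} \approx -7.5$)
$\left(F{\left(-6 \right)} + u\right) X = \left(\left(-6\right)^{2} - \frac{15}{2}\right) 357 = \left(36 - \frac{15}{2}\right) 357 = \frac{57}{2} \cdot 357 = \frac{20349}{2}$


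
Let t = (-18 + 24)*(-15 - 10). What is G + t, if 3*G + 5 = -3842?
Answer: -4297/3 ≈ -1432.3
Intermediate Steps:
G = -3847/3 (G = -5/3 + (1/3)*(-3842) = -5/3 - 3842/3 = -3847/3 ≈ -1282.3)
t = -150 (t = 6*(-25) = -150)
G + t = -3847/3 - 150 = -4297/3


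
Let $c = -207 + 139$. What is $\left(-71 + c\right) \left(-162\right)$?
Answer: $22518$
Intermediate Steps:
$c = -68$
$\left(-71 + c\right) \left(-162\right) = \left(-71 - 68\right) \left(-162\right) = \left(-139\right) \left(-162\right) = 22518$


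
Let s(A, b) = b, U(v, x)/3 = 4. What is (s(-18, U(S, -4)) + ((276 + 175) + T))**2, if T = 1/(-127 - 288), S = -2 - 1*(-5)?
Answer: 36919316736/172225 ≈ 2.1437e+5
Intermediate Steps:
S = 3 (S = -2 + 5 = 3)
U(v, x) = 12 (U(v, x) = 3*4 = 12)
T = -1/415 (T = 1/(-415) = -1/415 ≈ -0.0024096)
(s(-18, U(S, -4)) + ((276 + 175) + T))**2 = (12 + ((276 + 175) - 1/415))**2 = (12 + (451 - 1/415))**2 = (12 + 187164/415)**2 = (192144/415)**2 = 36919316736/172225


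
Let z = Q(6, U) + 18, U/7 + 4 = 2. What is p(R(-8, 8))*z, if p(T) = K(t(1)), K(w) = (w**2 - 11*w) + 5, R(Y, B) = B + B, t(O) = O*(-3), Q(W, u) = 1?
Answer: 893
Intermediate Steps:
U = -14 (U = -28 + 7*2 = -28 + 14 = -14)
t(O) = -3*O
R(Y, B) = 2*B
K(w) = 5 + w**2 - 11*w
p(T) = 47 (p(T) = 5 + (-3*1)**2 - (-33) = 5 + (-3)**2 - 11*(-3) = 5 + 9 + 33 = 47)
z = 19 (z = 1 + 18 = 19)
p(R(-8, 8))*z = 47*19 = 893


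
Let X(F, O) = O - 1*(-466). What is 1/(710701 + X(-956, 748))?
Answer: 1/711915 ≈ 1.4047e-6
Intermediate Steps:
X(F, O) = 466 + O (X(F, O) = O + 466 = 466 + O)
1/(710701 + X(-956, 748)) = 1/(710701 + (466 + 748)) = 1/(710701 + 1214) = 1/711915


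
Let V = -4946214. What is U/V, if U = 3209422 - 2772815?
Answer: -436607/4946214 ≈ -0.088271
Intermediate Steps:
U = 436607
U/V = 436607/(-4946214) = 436607*(-1/4946214) = -436607/4946214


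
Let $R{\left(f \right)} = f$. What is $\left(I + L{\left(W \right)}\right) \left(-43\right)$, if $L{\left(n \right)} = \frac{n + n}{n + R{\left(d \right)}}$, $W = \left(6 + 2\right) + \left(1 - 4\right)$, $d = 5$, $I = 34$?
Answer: $-1505$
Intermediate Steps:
$W = 5$ ($W = 8 + \left(1 - 4\right) = 8 - 3 = 5$)
$L{\left(n \right)} = \frac{2 n}{5 + n}$ ($L{\left(n \right)} = \frac{n + n}{n + 5} = \frac{2 n}{5 + n}$)
$\left(I + L{\left(W \right)}\right) \left(-43\right) = \left(34 + 2 \cdot 5 \frac{1}{5 + 5}\right) \left(-43\right) = \left(34 + 2 \cdot 5 \cdot \frac{1}{10}\right) \left(-43\right) = \left(34 + 1\right) \left(-43\right) = 35 \left(-43\right) = -1505$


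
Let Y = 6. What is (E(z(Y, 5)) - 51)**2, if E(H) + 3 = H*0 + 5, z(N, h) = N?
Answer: 2401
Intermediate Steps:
E(H) = 2 (E(H) = -3 + (H*0 + 5) = -3 + (0 + 5) = -3 + 5 = 2)
(E(z(Y, 5)) - 51)**2 = (2 - 51)**2 = (-49)**2 = 2401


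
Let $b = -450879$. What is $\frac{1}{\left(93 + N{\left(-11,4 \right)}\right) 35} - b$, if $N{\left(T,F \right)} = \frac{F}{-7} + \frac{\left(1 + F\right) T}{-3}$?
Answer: $\frac{5243722773}{11630} \approx 4.5088 \cdot 10^{5}$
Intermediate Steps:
$N{\left(T,F \right)} = - \frac{F}{7} - \frac{T \left(1 + F\right)}{3}$ ($N{\left(T,F \right)} = F \left(- \frac{1}{7}\right) + T \left(1 + F\right) \left(- \frac{1}{3}\right) = - \frac{F}{7} - \frac{T \left(1 + F\right)}{3}$)
$\frac{1}{\left(93 + N{\left(-11,4 \right)}\right) 35} - b = \frac{1}{\left(93 - \left(- \frac{65}{21} - \frac{44}{3}\right)\right) 35} - -450879 = \frac{1}{\left(93 + \left(\frac{11}{3} - \frac{4}{7} + \frac{44}{3}\right)\right) 35} + 450879 = \frac{1}{\left(93 + \frac{373}{21}\right) 35} + 450879 = \frac{1}{\frac{2326}{21} \cdot 35} + 450879 = \frac{1}{\frac{11630}{3}} + 450879 = \frac{3}{11630} + 450879 = \frac{5243722773}{11630}$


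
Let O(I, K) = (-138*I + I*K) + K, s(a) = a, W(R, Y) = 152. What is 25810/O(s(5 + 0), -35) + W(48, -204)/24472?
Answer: -415451/14490 ≈ -28.672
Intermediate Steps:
O(I, K) = K - 138*I + I*K
25810/O(s(5 + 0), -35) + W(48, -204)/24472 = 25810/(-35 - 138*(5 + 0) + (5 + 0)*(-35)) + 152/24472 = 25810/(-35 - 138*5 + 5*(-35)) + 152*(1/24472) = 25810/(-35 - 690 - 175) + 1/161 = 25810/(-900) + 1/161 = 25810*(-1/900) + 1/161 = -2581/90 + 1/161 = -415451/14490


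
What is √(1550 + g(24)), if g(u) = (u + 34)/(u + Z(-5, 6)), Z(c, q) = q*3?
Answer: √684159/21 ≈ 39.388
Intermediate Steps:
Z(c, q) = 3*q
g(u) = (34 + u)/(18 + u) (g(u) = (u + 34)/(u + 3*6) = (34 + u)/(u + 18) = (34 + u)/(18 + u))
√(1550 + g(24)) = √(1550 + (34 + 24)/(18 + 24)) = √(1550 + 58/42) = √(1550 + (1/42)*58) = √(1550 + 29/21) = √(32579/21) = √684159/21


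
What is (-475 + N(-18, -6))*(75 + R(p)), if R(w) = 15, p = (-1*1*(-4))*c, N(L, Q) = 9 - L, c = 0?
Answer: -40320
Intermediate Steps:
p = 0 (p = (-1*1*(-4))*0 = -1*(-4)*0 = 4*0 = 0)
(-475 + N(-18, -6))*(75 + R(p)) = (-475 + (9 - 1*(-18)))*(75 + 15) = (-475 + (9 + 18))*90 = (-475 + 27)*90 = -448*90 = -40320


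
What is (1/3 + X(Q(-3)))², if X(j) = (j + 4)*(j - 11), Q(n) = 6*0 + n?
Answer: 1681/9 ≈ 186.78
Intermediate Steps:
Q(n) = n (Q(n) = 0 + n = n)
X(j) = (-11 + j)*(4 + j) (X(j) = (4 + j)*(-11 + j) = (-11 + j)*(4 + j))
(1/3 + X(Q(-3)))² = (1/3 + (-44 + (-3)² - 7*(-3)))² = (⅓ + (-44 + 9 + 21))² = (⅓ - 14)² = (-41/3)² = 1681/9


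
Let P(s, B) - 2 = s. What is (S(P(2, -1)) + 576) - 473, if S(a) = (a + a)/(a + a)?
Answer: 104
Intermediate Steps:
P(s, B) = 2 + s
S(a) = 1 (S(a) = (2*a)/((2*a)) = (2*a)*(1/(2*a)) = 1)
(S(P(2, -1)) + 576) - 473 = (1 + 576) - 473 = 577 - 473 = 104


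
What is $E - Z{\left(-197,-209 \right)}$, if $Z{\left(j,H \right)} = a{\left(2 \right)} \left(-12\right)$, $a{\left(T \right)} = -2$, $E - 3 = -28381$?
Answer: $-28402$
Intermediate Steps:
$E = -28378$ ($E = 3 - 28381 = -28378$)
$Z{\left(j,H \right)} = 24$ ($Z{\left(j,H \right)} = \left(-2\right) \left(-12\right) = 24$)
$E - Z{\left(-197,-209 \right)} = -28378 - 24 = -28402$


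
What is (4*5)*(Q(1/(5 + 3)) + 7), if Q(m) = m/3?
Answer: 845/6 ≈ 140.83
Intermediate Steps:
Q(m) = m/3 (Q(m) = m*(⅓) = m/3)
(4*5)*(Q(1/(5 + 3)) + 7) = (4*5)*(1/(3*(5 + 3)) + 7) = 20*((⅓)/8 + 7) = 20*((⅓)*(⅛) + 7) = 20*(1/24 + 7) = 20*(169/24) = 845/6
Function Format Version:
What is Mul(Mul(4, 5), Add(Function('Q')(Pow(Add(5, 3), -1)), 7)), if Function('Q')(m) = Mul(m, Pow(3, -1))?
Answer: Rational(845, 6) ≈ 140.83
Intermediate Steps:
Function('Q')(m) = Mul(Rational(1, 3), m) (Function('Q')(m) = Mul(m, Rational(1, 3)) = Mul(Rational(1, 3), m))
Mul(Mul(4, 5), Add(Function('Q')(Pow(Add(5, 3), -1)), 7)) = Mul(Mul(4, 5), Add(Mul(Rational(1, 3), Pow(Add(5, 3), -1)), 7)) = Mul(20, Add(Mul(Rational(1, 3), Pow(8, -1)), 7)) = Mul(20, Add(Mul(Rational(1, 3), Rational(1, 8)), 7)) = Mul(20, Add(Rational(1, 24), 7)) = Mul(20, Rational(169, 24)) = Rational(845, 6)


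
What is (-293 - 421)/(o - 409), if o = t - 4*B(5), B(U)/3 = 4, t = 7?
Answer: 119/75 ≈ 1.5867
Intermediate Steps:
B(U) = 12 (B(U) = 3*4 = 12)
o = -41 (o = 7 - 4*12 = 7 - 48 = -41)
(-293 - 421)/(o - 409) = (-293 - 421)/(-41 - 409) = -714/(-450) = -714*(-1/450) = 119/75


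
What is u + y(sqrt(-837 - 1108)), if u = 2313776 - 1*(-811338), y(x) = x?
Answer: 3125114 + I*sqrt(1945) ≈ 3.1251e+6 + 44.102*I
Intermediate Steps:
u = 3125114 (u = 2313776 + 811338 = 3125114)
u + y(sqrt(-837 - 1108)) = 3125114 + sqrt(-837 - 1108) = 3125114 + sqrt(-1945) = 3125114 + I*sqrt(1945)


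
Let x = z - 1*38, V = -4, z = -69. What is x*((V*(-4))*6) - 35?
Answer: -10307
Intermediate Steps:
x = -107 (x = -69 - 1*38 = -69 - 38 = -107)
x*((V*(-4))*6) - 35 = -107*(-4*(-4))*6 - 35 = -1712*6 - 35 = -107*96 - 35 = -10272 - 35 = -10307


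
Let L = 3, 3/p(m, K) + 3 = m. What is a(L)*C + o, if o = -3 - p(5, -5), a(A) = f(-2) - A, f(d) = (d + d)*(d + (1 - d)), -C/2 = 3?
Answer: 75/2 ≈ 37.500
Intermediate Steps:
p(m, K) = 3/(-3 + m)
C = -6 (C = -2*3 = -6)
f(d) = 2*d (f(d) = (2*d)*1 = 2*d)
a(A) = -4 - A (a(A) = 2*(-2) - A = -4 - A)
o = -9/2 (o = -3 - 3/(-3 + 5) = -3 - 3/2 = -9/2 ≈ -4.5000)
a(L)*C + o = (-4 - 1*3)*(-6) - 9/2 = (-4 - 3)*(-6) - 9/2 = -7*(-6) - 9/2 = 42 - 9/2 = 75/2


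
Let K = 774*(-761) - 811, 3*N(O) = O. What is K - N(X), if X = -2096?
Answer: -1767379/3 ≈ -5.8913e+5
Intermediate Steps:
N(O) = O/3
K = -589825 (K = -589014 - 811 = -589825)
K - N(X) = -589825 - (-2096)/3 = -589825 - 1*(-2096/3) = -589825 + 2096/3 = -1767379/3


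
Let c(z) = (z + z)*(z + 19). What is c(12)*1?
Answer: 744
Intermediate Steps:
c(z) = 2*z*(19 + z) (c(z) = (2*z)*(19 + z) = 2*z*(19 + z))
c(12)*1 = (2*12*(19 + 12))*1 = (2*12*31)*1 = 744*1 = 744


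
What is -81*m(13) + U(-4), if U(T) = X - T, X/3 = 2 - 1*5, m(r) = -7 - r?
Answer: 1615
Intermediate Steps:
X = -9 (X = 3*(2 - 1*5) = 3*(2 - 5) = 3*(-3) = -9)
U(T) = -9 - T
-81*m(13) + U(-4) = -81*(-7 - 1*13) + (-9 - 1*(-4)) = -81*(-7 - 13) + (-9 + 4) = -81*(-20) - 5 = 1620 - 5 = 1615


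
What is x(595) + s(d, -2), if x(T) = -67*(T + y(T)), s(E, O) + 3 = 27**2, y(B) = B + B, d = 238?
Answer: -118869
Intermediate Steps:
y(B) = 2*B
s(E, O) = 726 (s(E, O) = -3 + 27**2 = -3 + 729 = 726)
x(T) = -201*T (x(T) = -67*(T + 2*T) = -201*T)
x(595) + s(d, -2) = -201*595 + 726 = -119595 + 726 = -118869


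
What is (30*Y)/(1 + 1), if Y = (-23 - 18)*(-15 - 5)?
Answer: 12300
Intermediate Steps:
Y = 820 (Y = -41*(-20) = 820)
(30*Y)/(1 + 1) = (30*820)/(1 + 1) = 24600/2 = 24600*(1/2) = 12300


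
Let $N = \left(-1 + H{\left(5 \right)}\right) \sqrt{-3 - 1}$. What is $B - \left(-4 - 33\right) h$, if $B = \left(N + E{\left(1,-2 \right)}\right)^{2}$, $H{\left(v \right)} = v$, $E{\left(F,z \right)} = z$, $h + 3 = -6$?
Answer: $-393 - 32 i \approx -393.0 - 32.0 i$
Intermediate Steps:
$h = -9$ ($h = -3 - 6 = -9$)
$N = 8 i$ ($N = \left(-1 + 5\right) \sqrt{-3 - 1} = 4 \sqrt{-4} = 4 \cdot 2 i = 8 i \approx 8.0 i$)
$B = \left(-2 + 8 i\right)^{2}$ ($B = \left(8 i - 2\right)^{2} = \left(-2 + 8 i\right)^{2} \approx -60.0 - 32.0 i$)
$B - \left(-4 - 33\right) h = \left(-60 - 32 i\right) - \left(-4 - 33\right) \left(-9\right) = \left(-60 - 32 i\right) - \left(-37\right) \left(-9\right) = \left(-60 - 32 i\right) - 333 = -393 - 32 i$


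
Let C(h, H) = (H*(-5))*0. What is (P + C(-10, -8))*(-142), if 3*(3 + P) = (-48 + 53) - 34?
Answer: 5396/3 ≈ 1798.7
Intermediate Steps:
C(h, H) = 0 (C(h, H) = -5*H*0 = 0)
P = -38/3 (P = -3 + ((-48 + 53) - 34)/3 = -3 + (5 - 34)/3 = -3 + (1/3)*(-29) = -3 - 29/3 = -38/3 ≈ -12.667)
(P + C(-10, -8))*(-142) = (-38/3 + 0)*(-142) = -38/3*(-142) = 5396/3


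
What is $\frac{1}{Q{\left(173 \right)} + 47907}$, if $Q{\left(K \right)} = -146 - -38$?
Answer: $\frac{1}{47799} \approx 2.0921 \cdot 10^{-5}$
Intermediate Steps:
$Q{\left(K \right)} = -108$ ($Q{\left(K \right)} = -146 + 38 = -108$)
$\frac{1}{Q{\left(173 \right)} + 47907} = \frac{1}{-108 + 47907} = \frac{1}{47799}$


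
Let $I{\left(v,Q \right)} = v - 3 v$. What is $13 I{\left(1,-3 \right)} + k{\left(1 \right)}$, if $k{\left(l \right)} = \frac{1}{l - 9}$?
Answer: $- \frac{209}{8} \approx -26.125$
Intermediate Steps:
$I{\left(v,Q \right)} = - 2 v$
$k{\left(l \right)} = \frac{1}{-9 + l}$
$13 I{\left(1,-3 \right)} + k{\left(1 \right)} = 13 \left(\left(-2\right) 1\right) + \frac{1}{-9 + 1} = 13 \left(-2\right) + \frac{1}{-8} = -26 - \frac{1}{8} = - \frac{209}{8}$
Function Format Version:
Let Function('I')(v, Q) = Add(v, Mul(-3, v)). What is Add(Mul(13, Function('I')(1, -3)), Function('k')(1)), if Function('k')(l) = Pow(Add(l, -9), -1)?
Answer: Rational(-209, 8) ≈ -26.125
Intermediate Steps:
Function('I')(v, Q) = Mul(-2, v)
Function('k')(l) = Pow(Add(-9, l), -1)
Add(Mul(13, Function('I')(1, -3)), Function('k')(1)) = Add(Mul(13, Mul(-2, 1)), Pow(Add(-9, 1), -1)) = Add(Mul(13, -2), Pow(-8, -1)) = Add(-26, Rational(-1, 8)) = Rational(-209, 8)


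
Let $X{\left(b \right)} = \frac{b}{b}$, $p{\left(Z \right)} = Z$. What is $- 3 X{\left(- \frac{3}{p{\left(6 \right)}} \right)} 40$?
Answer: $-120$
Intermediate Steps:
$X{\left(b \right)} = 1$
$- 3 X{\left(- \frac{3}{p{\left(6 \right)}} \right)} 40 = \left(-3\right) 1 \cdot 40 = \left(-3\right) 40 = -120$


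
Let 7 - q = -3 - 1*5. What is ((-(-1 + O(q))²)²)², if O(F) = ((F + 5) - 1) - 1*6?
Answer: 429981696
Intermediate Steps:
q = 15 (q = 7 - (-3 - 1*5) = 7 - (-3 - 5) = 7 - 1*(-8) = 7 + 8 = 15)
O(F) = -2 + F (O(F) = ((5 + F) - 1) - 6 = (4 + F) - 6 = -2 + F)
((-(-1 + O(q))²)²)² = ((-(-1 + (-2 + 15))²)²)² = ((-(-1 + 13)²)²)² = ((-1*12²)²)² = ((-1*144)²)² = ((-144)²)² = 20736² = 429981696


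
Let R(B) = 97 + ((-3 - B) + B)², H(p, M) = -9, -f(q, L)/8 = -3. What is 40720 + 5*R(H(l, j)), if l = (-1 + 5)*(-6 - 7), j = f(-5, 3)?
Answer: 41250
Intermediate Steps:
f(q, L) = 24 (f(q, L) = -8*(-3) = 24)
j = 24
l = -52 (l = 4*(-13) = -52)
R(B) = 106 (R(B) = 97 + (-3)² = 97 + 9 = 106)
40720 + 5*R(H(l, j)) = 40720 + 5*106 = 40720 + 530 = 41250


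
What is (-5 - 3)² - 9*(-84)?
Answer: 820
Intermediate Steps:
(-5 - 3)² - 9*(-84) = (-8)² + 756 = 64 + 756 = 820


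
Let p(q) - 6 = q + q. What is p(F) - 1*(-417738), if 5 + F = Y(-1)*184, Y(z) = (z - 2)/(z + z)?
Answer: 418286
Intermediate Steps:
Y(z) = (-2 + z)/(2*z) (Y(z) = (-2 + z)/((2*z)) = (-2 + z)*(1/(2*z)) = (-2 + z)/(2*z))
F = 271 (F = -5 + ((½)*(-2 - 1)/(-1))*184 = -5 + ((½)*(-1)*(-3))*184 = -5 + (3/2)*184 = -5 + 276 = 271)
p(q) = 6 + 2*q (p(q) = 6 + (q + q) = 6 + 2*q)
p(F) - 1*(-417738) = (6 + 2*271) - 1*(-417738) = (6 + 542) + 417738 = 548 + 417738 = 418286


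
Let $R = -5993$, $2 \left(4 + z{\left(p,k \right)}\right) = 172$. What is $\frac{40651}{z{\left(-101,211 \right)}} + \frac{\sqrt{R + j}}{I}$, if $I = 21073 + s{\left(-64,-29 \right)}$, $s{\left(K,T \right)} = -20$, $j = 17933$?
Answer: $\frac{40651}{82} + \frac{2 \sqrt{2985}}{21053} \approx 495.75$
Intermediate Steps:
$z{\left(p,k \right)} = 82$ ($z{\left(p,k \right)} = -4 + \frac{1}{2} \cdot 172 = -4 + 86 = 82$)
$I = 21053$ ($I = 21073 - 20 = 21053$)
$\frac{40651}{z{\left(-101,211 \right)}} + \frac{\sqrt{R + j}}{I} = \frac{40651}{82} + \frac{\sqrt{-5993 + 17933}}{21053} = 40651 \cdot \frac{1}{82} + \sqrt{11940} \cdot \frac{1}{21053} = \frac{40651}{82} + 2 \sqrt{2985} \cdot \frac{1}{21053} = \frac{40651}{82} + \frac{2 \sqrt{2985}}{21053}$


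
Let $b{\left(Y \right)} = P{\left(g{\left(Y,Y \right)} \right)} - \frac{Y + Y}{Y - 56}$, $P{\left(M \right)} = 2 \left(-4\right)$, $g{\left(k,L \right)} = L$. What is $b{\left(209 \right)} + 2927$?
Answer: $\frac{446189}{153} \approx 2916.3$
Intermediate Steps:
$P{\left(M \right)} = -8$
$b{\left(Y \right)} = -8 - \frac{2 Y}{-56 + Y}$ ($b{\left(Y \right)} = -8 - \frac{Y + Y}{Y - 56} = -8 - \frac{2 Y}{-56 + Y}$)
$b{\left(209 \right)} + 2927 = \frac{2 \left(224 - 1045\right)}{-56 + 209} + 2927 = \frac{2 \left(224 - 1045\right)}{153} + 2927 = 2 \cdot \frac{1}{153} \left(-821\right) + 2927 = - \frac{1642}{153} + 2927 = \frac{446189}{153}$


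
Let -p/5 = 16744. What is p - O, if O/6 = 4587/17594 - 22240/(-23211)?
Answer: -5698680966497/68062389 ≈ -83727.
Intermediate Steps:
p = -83720 (p = -5*16744 = -83720)
O = 497759417/68062389 (O = 6*(4587/17594 - 22240/(-23211)) = 6*(4587*(1/17594) - 22240*(-1/23211)) = 6*(4587/17594 + 22240/23211) = 6*(497759417/408374334) = 497759417/68062389 ≈ 7.3133)
p - O = -83720 - 1*497759417/68062389 = -83720 - 497759417/68062389 = -5698680966497/68062389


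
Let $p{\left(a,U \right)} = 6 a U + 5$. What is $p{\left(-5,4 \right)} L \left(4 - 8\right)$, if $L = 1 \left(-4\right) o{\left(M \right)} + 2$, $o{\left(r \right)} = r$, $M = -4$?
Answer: $8280$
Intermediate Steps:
$p{\left(a,U \right)} = 5 + 6 U a$ ($p{\left(a,U \right)} = 6 U a + 5 = 5 + 6 U a$)
$L = 18$ ($L = 1 \left(-4\right) \left(-4\right) + 2 = \left(-4\right) \left(-4\right) + 2 = 16 + 2 = 18$)
$p{\left(-5,4 \right)} L \left(4 - 8\right) = \left(5 + 6 \cdot 4 \left(-5\right)\right) 18 \left(4 - 8\right) = \left(5 - 120\right) 18 \left(4 - 8\right) = \left(-115\right) 18 \left(-4\right) = \left(-2070\right) \left(-4\right) = 8280$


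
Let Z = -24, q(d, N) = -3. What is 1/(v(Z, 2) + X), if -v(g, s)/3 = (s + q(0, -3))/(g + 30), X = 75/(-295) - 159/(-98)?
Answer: 2891/5401 ≈ 0.53527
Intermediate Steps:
X = 7911/5782 (X = 75*(-1/295) - 159*(-1/98) = -15/59 + 159/98 = 7911/5782 ≈ 1.3682)
v(g, s) = -3*(-3 + s)/(30 + g) (v(g, s) = -3*(s - 3)/(g + 30) = -3*(-3 + s)/(30 + g))
1/(v(Z, 2) + X) = 1/(3*(3 - 1*2)/(30 - 24) + 7911/5782) = 1/(3*(3 - 2)/6 + 7911/5782) = 1/(3*(⅙)*1 + 7911/5782) = 1/(½ + 7911/5782) = 1/(5401/2891) = 2891/5401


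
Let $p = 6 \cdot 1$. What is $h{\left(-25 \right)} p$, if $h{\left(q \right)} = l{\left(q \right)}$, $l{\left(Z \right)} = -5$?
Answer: $-30$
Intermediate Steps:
$p = 6$
$h{\left(q \right)} = -5$
$h{\left(-25 \right)} p = \left(-5\right) 6 = -30$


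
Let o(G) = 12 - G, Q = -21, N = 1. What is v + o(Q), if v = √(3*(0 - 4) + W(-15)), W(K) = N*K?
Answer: 33 + 3*I*√3 ≈ 33.0 + 5.1962*I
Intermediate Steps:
W(K) = K (W(K) = 1*K = K)
v = 3*I*√3 (v = √(3*(0 - 4) - 15) = √(3*(-4) - 15) = √(-12 - 15) = √(-27) = 3*I*√3 ≈ 5.1962*I)
v + o(Q) = 3*I*√3 + (12 - 1*(-21)) = 3*I*√3 + (12 + 21) = 3*I*√3 + 33 = 33 + 3*I*√3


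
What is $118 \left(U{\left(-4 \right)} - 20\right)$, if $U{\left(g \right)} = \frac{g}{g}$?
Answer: $-2242$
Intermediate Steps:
$U{\left(g \right)} = 1$
$118 \left(U{\left(-4 \right)} - 20\right) = 118 \left(1 - 20\right) = 118 \left(-19\right) = -2242$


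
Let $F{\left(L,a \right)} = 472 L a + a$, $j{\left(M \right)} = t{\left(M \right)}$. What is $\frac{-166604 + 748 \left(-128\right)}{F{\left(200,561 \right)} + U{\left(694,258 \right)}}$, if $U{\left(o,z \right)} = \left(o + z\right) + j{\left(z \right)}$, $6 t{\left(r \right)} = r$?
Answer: $- \frac{65587}{13239989} \approx -0.0049537$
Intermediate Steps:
$t{\left(r \right)} = \frac{r}{6}$
$j{\left(M \right)} = \frac{M}{6}$
$F{\left(L,a \right)} = a + 472 L a$ ($F{\left(L,a \right)} = 472 L a + a = a + 472 L a$)
$U{\left(o,z \right)} = o + \frac{7 z}{6}$ ($U{\left(o,z \right)} = \left(o + z\right) + \frac{z}{6} = o + \frac{7 z}{6}$)
$\frac{-166604 + 748 \left(-128\right)}{F{\left(200,561 \right)} + U{\left(694,258 \right)}} = \frac{-166604 + 748 \left(-128\right)}{561 \left(1 + 472 \cdot 200\right) + \left(694 + \frac{7}{6} \cdot 258\right)} = \frac{-166604 - 95744}{561 \left(1 + 94400\right) + \left(694 + 301\right)} = - \frac{262348}{561 \cdot 94401 + 995} = - \frac{262348}{52958961 + 995} = - \frac{262348}{52959956} = \left(-262348\right) \frac{1}{52959956} = - \frac{65587}{13239989}$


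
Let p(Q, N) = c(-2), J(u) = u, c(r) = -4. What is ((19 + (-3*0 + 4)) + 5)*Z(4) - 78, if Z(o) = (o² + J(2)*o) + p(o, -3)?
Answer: 482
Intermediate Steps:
p(Q, N) = -4
Z(o) = -4 + o² + 2*o (Z(o) = (o² + 2*o) - 4 = -4 + o² + 2*o)
((19 + (-3*0 + 4)) + 5)*Z(4) - 78 = ((19 + (-3*0 + 4)) + 5)*(-4 + 4² + 2*4) - 78 = ((19 + (0 + 4)) + 5)*(-4 + 16 + 8) - 78 = ((19 + 4) + 5)*20 - 78 = (23 + 5)*20 - 78 = 28*20 - 78 = 560 - 78 = 482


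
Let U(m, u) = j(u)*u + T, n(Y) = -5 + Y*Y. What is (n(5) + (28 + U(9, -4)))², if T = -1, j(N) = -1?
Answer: 2601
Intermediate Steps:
n(Y) = -5 + Y²
U(m, u) = -1 - u (U(m, u) = -u - 1 = -1 - u)
(n(5) + (28 + U(9, -4)))² = ((-5 + 5²) + (28 + (-1 - 1*(-4))))² = ((-5 + 25) + (28 + (-1 + 4)))² = (20 + (28 + 3))² = (20 + 31)² = 51² = 2601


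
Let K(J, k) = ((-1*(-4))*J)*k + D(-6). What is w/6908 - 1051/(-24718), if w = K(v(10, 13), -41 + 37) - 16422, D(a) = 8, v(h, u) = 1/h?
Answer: -249062808/106719965 ≈ -2.3338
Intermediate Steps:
K(J, k) = 8 + 4*J*k (K(J, k) = ((-1*(-4))*J)*k + 8 = (4*J)*k + 8 = 4*J*k + 8 = 8 + 4*J*k)
w = -82078/5 (w = (8 + 4*(-41 + 37)/10) - 16422 = (8 + 4*(⅒)*(-4)) - 16422 = (8 - 8/5) - 16422 = 32/5 - 16422 = -82078/5 ≈ -16416.)
w/6908 - 1051/(-24718) = -82078/5/6908 - 1051/(-24718) = -82078/5*1/6908 - 1051*(-1/24718) = -41039/17270 + 1051/24718 = -249062808/106719965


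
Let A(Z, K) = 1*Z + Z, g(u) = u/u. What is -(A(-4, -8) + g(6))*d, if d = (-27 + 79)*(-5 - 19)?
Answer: -8736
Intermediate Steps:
g(u) = 1
A(Z, K) = 2*Z (A(Z, K) = Z + Z = 2*Z)
d = -1248 (d = 52*(-24) = -1248)
-(A(-4, -8) + g(6))*d = -(2*(-4) + 1)*(-1248) = -(-8 + 1)*(-1248) = -(-7)*(-1248) = -1*8736 = -8736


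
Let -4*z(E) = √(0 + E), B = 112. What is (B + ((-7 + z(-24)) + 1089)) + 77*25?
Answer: 3119 - I*√6/2 ≈ 3119.0 - 1.2247*I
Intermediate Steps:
z(E) = -√E/4 (z(E) = -√(0 + E)/4 = -√E/4)
(B + ((-7 + z(-24)) + 1089)) + 77*25 = (112 + ((-7 - I*√6/2) + 1089)) + 77*25 = (112 + ((-7 - I*√6/2) + 1089)) + 1925 = (112 + (1082 - I*√6/2)) + 1925 = (1194 - I*√6/2) + 1925 = 3119 - I*√6/2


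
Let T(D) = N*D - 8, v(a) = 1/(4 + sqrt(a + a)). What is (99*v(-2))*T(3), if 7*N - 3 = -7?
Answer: -6732/35 + 3366*I/35 ≈ -192.34 + 96.171*I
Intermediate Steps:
v(a) = 1/(4 + sqrt(2)*sqrt(a)) (v(a) = 1/(4 + sqrt(2*a)) = 1/(4 + sqrt(2)*sqrt(a)))
N = -4/7 (N = 3/7 + (1/7)*(-7) = 3/7 - 1 = -4/7 ≈ -0.57143)
T(D) = -8 - 4*D/7 (T(D) = -4*D/7 - 8 = -8 - 4*D/7)
(99*v(-2))*T(3) = (99/(4 + sqrt(2)*sqrt(-2)))*(-8 - 4/7*3) = (99/(4 + sqrt(2)*(I*sqrt(2))))*(-8 - 12/7) = (99/(4 + 2*I))*(-68/7) = (99*((4 - 2*I)/20))*(-68/7) = (99*(4 - 2*I)/20)*(-68/7) = -1683*(4 - 2*I)/35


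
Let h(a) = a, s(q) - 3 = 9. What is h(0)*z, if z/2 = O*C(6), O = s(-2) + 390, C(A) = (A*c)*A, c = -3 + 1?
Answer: 0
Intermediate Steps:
c = -2
s(q) = 12 (s(q) = 3 + 9 = 12)
C(A) = -2*A² (C(A) = (A*(-2))*A = (-2*A)*A = -2*A²)
O = 402 (O = 12 + 390 = 402)
z = -57888 (z = 2*(402*(-2*6²)) = 2*(402*(-2*36)) = 2*(402*(-72)) = 2*(-28944) = -57888)
h(0)*z = 0*(-57888) = 0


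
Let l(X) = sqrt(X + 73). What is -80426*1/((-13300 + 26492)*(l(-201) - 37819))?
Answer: 1520815447/9434106359844 + 80426*I*sqrt(2)/2358526589961 ≈ 0.0001612 + 4.8225e-8*I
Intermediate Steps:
l(X) = sqrt(73 + X)
-80426*1/((-13300 + 26492)*(l(-201) - 37819)) = -80426*1/((-13300 + 26492)*(sqrt(73 - 201) - 37819)) = -80426*1/(13192*(sqrt(-128) - 37819)) = -80426*1/(13192*(8*I*sqrt(2) - 37819)) = -80426*1/(13192*(-37819 + 8*I*sqrt(2))) = -80426/(-498908248 + 105536*I*sqrt(2))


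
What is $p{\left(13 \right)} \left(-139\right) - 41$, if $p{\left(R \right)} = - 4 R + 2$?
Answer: $6909$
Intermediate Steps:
$p{\left(R \right)} = 2 - 4 R$
$p{\left(13 \right)} \left(-139\right) - 41 = \left(2 - 52\right) \left(-139\right) - 41 = \left(-50\right) \left(-139\right) - 41 = 6950 - 41 = 6909$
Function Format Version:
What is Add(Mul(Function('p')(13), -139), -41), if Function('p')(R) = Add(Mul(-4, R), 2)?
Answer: 6909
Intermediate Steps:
Function('p')(R) = Add(2, Mul(-4, R))
Add(Mul(Function('p')(13), -139), -41) = Add(Mul(Add(2, Mul(-4, 13)), -139), -41) = Add(Mul(Add(2, -52), -139), -41) = Add(Mul(-50, -139), -41) = Add(6950, -41) = 6909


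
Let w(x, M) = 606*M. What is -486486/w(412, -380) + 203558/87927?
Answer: 14941765127/3374638260 ≈ 4.4277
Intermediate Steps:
-486486/w(412, -380) + 203558/87927 = -486486/(606*(-380)) + 203558/87927 = -486486/(-230280) + 203558*(1/87927) = -486486*(-1/230280) + 203558/87927 = 81081/38380 + 203558/87927 = 14941765127/3374638260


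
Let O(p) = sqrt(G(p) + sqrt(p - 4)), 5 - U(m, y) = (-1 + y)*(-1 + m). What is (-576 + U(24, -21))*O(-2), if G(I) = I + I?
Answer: -65*sqrt(-4 + I*sqrt(6)) ≈ -38.19 - 135.49*I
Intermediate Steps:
U(m, y) = 5 - (-1 + m)*(-1 + y) (U(m, y) = 5 - (-1 + y)*(-1 + m) = 5 - (-1 + m)*(-1 + y))
G(I) = 2*I
O(p) = sqrt(sqrt(-4 + p) + 2*p) (O(p) = sqrt(2*p + sqrt(p - 4)) = sqrt(2*p + sqrt(-4 + p)) = sqrt(sqrt(-4 + p) + 2*p))
(-576 + U(24, -21))*O(-2) = (-576 + (4 + 24 - 21 - 1*24*(-21)))*sqrt(sqrt(-4 - 2) + 2*(-2)) = (-576 + (4 + 24 - 21 + 504))*sqrt(sqrt(-6) - 4) = (-576 + 511)*sqrt(I*sqrt(6) - 4) = -65*sqrt(-4 + I*sqrt(6))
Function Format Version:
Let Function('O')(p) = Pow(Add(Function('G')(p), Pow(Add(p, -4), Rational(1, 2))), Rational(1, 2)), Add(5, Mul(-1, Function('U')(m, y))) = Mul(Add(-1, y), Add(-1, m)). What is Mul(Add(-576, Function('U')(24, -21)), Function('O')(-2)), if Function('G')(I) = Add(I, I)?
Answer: Mul(-65, Pow(Add(-4, Mul(I, Pow(6, Rational(1, 2)))), Rational(1, 2))) ≈ Add(-38.190, Mul(-135.49, I))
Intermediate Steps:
Function('U')(m, y) = Add(5, Mul(-1, Add(-1, m), Add(-1, y))) (Function('U')(m, y) = Add(5, Mul(-1, Mul(Add(-1, y), Add(-1, m)))) = Add(5, Mul(-1, Mul(Add(-1, m), Add(-1, y)))) = Add(5, Mul(-1, Add(-1, m), Add(-1, y))))
Function('G')(I) = Mul(2, I)
Function('O')(p) = Pow(Add(Pow(Add(-4, p), Rational(1, 2)), Mul(2, p)), Rational(1, 2)) (Function('O')(p) = Pow(Add(Mul(2, p), Pow(Add(p, -4), Rational(1, 2))), Rational(1, 2)) = Pow(Add(Mul(2, p), Pow(Add(-4, p), Rational(1, 2))), Rational(1, 2)) = Pow(Add(Pow(Add(-4, p), Rational(1, 2)), Mul(2, p)), Rational(1, 2)))
Mul(Add(-576, Function('U')(24, -21)), Function('O')(-2)) = Mul(Add(-576, Add(4, 24, -21, Mul(-1, 24, -21))), Pow(Add(Pow(Add(-4, -2), Rational(1, 2)), Mul(2, -2)), Rational(1, 2))) = Mul(Add(-576, Add(4, 24, -21, 504)), Pow(Add(Pow(-6, Rational(1, 2)), -4), Rational(1, 2))) = Mul(Add(-576, 511), Pow(Add(Mul(I, Pow(6, Rational(1, 2))), -4), Rational(1, 2))) = Mul(-65, Pow(Add(-4, Mul(I, Pow(6, Rational(1, 2)))), Rational(1, 2)))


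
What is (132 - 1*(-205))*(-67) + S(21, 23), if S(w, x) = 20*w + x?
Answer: -22136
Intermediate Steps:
S(w, x) = x + 20*w
(132 - 1*(-205))*(-67) + S(21, 23) = (132 - 1*(-205))*(-67) + (23 + 20*21) = (132 + 205)*(-67) + (23 + 420) = 337*(-67) + 443 = -22579 + 443 = -22136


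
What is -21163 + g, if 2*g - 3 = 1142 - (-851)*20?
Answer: -24161/2 ≈ -12081.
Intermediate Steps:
g = 18165/2 (g = 3/2 + (1142 - (-851)*20)/2 = 3/2 + (1142 - 1*(-17020))/2 = 3/2 + (1142 + 17020)/2 = 3/2 + (1/2)*18162 = 3/2 + 9081 = 18165/2 ≈ 9082.5)
-21163 + g = -21163 + 18165/2 = -24161/2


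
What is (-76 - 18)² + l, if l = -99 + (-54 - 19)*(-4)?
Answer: 9029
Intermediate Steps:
l = 193 (l = -99 - 73*(-4) = -99 + 292 = 193)
(-76 - 18)² + l = (-76 - 18)² + 193 = (-94)² + 193 = 8836 + 193 = 9029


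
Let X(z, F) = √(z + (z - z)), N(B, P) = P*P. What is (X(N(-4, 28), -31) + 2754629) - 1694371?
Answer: 1060286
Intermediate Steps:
N(B, P) = P²
X(z, F) = √z (X(z, F) = √(z + 0) = √z)
(X(N(-4, 28), -31) + 2754629) - 1694371 = (√(28²) + 2754629) - 1694371 = (√784 + 2754629) - 1694371 = (28 + 2754629) - 1694371 = 2754657 - 1694371 = 1060286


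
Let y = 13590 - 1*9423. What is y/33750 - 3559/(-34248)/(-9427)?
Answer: 24911488933/201784935000 ≈ 0.12346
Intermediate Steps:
y = 4167 (y = 13590 - 9423 = 4167)
y/33750 - 3559/(-34248)/(-9427) = 4167/33750 - 3559/(-34248)/(-9427) = 4167*(1/33750) - 3559*(-1/34248)*(-1/9427) = 463/3750 + (3559/34248)*(-1/9427) = 463/3750 - 3559/322855896 = 24911488933/201784935000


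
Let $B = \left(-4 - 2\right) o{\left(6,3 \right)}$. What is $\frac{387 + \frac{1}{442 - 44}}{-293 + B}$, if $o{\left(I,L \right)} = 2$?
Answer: $- \frac{154027}{121390} \approx -1.2689$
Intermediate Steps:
$B = -12$ ($B = \left(-4 - 2\right) 2 = \left(-6\right) 2 = -12$)
$\frac{387 + \frac{1}{442 - 44}}{-293 + B} = \frac{387 + \frac{1}{442 - 44}}{-293 - 12} = \frac{387 + \frac{1}{398}}{-305} = \left(387 + \frac{1}{398}\right) \left(- \frac{1}{305}\right) = \frac{154027}{398} \left(- \frac{1}{305}\right) = - \frac{154027}{121390}$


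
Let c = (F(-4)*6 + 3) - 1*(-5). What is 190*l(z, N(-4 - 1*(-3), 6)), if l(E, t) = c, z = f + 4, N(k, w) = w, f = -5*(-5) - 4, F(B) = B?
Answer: -3040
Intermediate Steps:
f = 21 (f = 25 - 4 = 21)
z = 25 (z = 21 + 4 = 25)
c = -16 (c = (-4*6 + 3) - 1*(-5) = (-24 + 3) + 5 = -21 + 5 = -16)
l(E, t) = -16
190*l(z, N(-4 - 1*(-3), 6)) = 190*(-16) = -3040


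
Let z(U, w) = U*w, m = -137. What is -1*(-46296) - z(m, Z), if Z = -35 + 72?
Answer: 51365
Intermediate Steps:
Z = 37
-1*(-46296) - z(m, Z) = -1*(-46296) - (-137)*37 = 46296 - 1*(-5069) = 46296 + 5069 = 51365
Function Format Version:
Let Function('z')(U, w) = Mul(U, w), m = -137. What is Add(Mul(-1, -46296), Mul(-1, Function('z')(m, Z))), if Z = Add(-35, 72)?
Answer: 51365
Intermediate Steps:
Z = 37
Add(Mul(-1, -46296), Mul(-1, Function('z')(m, Z))) = Add(Mul(-1, -46296), Mul(-1, Mul(-137, 37))) = Add(46296, Mul(-1, -5069)) = Add(46296, 5069) = 51365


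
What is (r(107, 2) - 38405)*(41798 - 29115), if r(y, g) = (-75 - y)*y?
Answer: -734079357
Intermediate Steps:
r(y, g) = y*(-75 - y)
(r(107, 2) - 38405)*(41798 - 29115) = (-1*107*(75 + 107) - 38405)*(41798 - 29115) = (-1*107*182 - 38405)*12683 = (-19474 - 38405)*12683 = -57879*12683 = -734079357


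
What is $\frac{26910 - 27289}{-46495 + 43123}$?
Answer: $\frac{379}{3372} \approx 0.1124$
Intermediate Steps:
$\frac{26910 - 27289}{-46495 + 43123} = \frac{26910 - 27289}{-3372} = \left(-379\right) \left(- \frac{1}{3372}\right) = \frac{379}{3372}$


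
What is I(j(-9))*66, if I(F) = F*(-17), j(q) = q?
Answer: 10098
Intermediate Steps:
I(F) = -17*F
I(j(-9))*66 = -17*(-9)*66 = 153*66 = 10098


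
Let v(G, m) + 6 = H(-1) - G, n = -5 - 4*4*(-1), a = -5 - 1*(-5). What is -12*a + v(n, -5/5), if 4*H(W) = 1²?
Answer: -67/4 ≈ -16.750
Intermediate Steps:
H(W) = ¼ (H(W) = (¼)*1² = (¼)*1 = ¼)
a = 0 (a = -5 + 5 = 0)
n = 11 (n = -5 - 16*(-1) = -5 - 1*(-16) = -5 + 16 = 11)
v(G, m) = -23/4 - G (v(G, m) = -6 + (¼ - G) = -23/4 - G)
-12*a + v(n, -5/5) = -12*0 + (-23/4 - 1*11) = 0 + (-23/4 - 11) = 0 - 67/4 = -67/4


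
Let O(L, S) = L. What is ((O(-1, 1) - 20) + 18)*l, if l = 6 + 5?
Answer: -33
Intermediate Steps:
l = 11
((O(-1, 1) - 20) + 18)*l = ((-1 - 20) + 18)*11 = (-21 + 18)*11 = -3*11 = -33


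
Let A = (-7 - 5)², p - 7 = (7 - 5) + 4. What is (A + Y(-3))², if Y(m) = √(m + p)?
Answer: (144 + √10)² ≈ 21657.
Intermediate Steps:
p = 13 (p = 7 + ((7 - 5) + 4) = 7 + (2 + 4) = 7 + 6 = 13)
Y(m) = √(13 + m) (Y(m) = √(m + 13) = √(13 + m))
A = 144 (A = (-12)² = 144)
(A + Y(-3))² = (144 + √(13 - 3))² = (144 + √10)²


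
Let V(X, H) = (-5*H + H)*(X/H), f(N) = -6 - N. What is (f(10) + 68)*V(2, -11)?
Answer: -416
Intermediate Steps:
V(X, H) = -4*X (V(X, H) = (-4*H)*(X/H) = -4*X)
(f(10) + 68)*V(2, -11) = ((-6 - 1*10) + 68)*(-4*2) = ((-6 - 10) + 68)*(-8) = (-16 + 68)*(-8) = 52*(-8) = -416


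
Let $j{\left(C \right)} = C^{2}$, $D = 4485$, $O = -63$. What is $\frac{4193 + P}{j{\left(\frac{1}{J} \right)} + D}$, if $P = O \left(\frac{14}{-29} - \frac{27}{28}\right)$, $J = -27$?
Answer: $\frac{362286027}{379269656} \approx 0.95522$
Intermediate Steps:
$P = \frac{10575}{116}$ ($P = - 63 \left(\frac{14}{-29} - \frac{27}{28}\right) = - 63 \left(14 \left(- \frac{1}{29}\right) - \frac{27}{28}\right) = - 63 \left(- \frac{14}{29} - \frac{27}{28}\right) = \left(-63\right) \left(- \frac{1175}{812}\right) = \frac{10575}{116} \approx 91.164$)
$\frac{4193 + P}{j{\left(\frac{1}{J} \right)} + D} = \frac{4193 + \frac{10575}{116}}{\left(\frac{1}{-27}\right)^{2} + 4485} = \frac{496963}{116 \left(\left(- \frac{1}{27}\right)^{2} + 4485\right)} = \frac{496963}{116 \left(\frac{1}{729} + 4485\right)} = \frac{496963}{116 \cdot \frac{3269566}{729}} = \frac{496963}{116} \cdot \frac{729}{3269566} = \frac{362286027}{379269656}$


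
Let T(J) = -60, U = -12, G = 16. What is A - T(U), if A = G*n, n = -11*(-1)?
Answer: 236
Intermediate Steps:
n = 11
A = 176 (A = 16*11 = 176)
A - T(U) = 176 - 1*(-60) = 176 + 60 = 236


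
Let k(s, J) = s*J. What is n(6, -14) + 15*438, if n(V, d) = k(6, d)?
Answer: 6486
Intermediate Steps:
k(s, J) = J*s
n(V, d) = 6*d (n(V, d) = d*6 = 6*d)
n(6, -14) + 15*438 = 6*(-14) + 15*438 = -84 + 6570 = 6486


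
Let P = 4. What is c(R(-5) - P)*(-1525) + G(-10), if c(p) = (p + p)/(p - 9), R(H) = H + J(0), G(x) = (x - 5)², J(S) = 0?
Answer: -1300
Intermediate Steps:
G(x) = (-5 + x)²
R(H) = H (R(H) = H + 0 = H)
c(p) = 2*p/(-9 + p) (c(p) = (2*p)/(-9 + p) = 2*p/(-9 + p))
c(R(-5) - P)*(-1525) + G(-10) = (2*(-5 - 1*4)/(-9 + (-5 - 1*4)))*(-1525) + (-5 - 10)² = (2*(-5 - 4)/(-9 + (-5 - 4)))*(-1525) + (-15)² = (2*(-9)/(-9 - 9))*(-1525) + 225 = (2*(-9)/(-18))*(-1525) + 225 = (2*(-9)*(-1/18))*(-1525) + 225 = 1*(-1525) + 225 = -1525 + 225 = -1300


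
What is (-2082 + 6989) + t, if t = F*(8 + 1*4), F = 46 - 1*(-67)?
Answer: 6263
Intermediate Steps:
F = 113 (F = 46 + 67 = 113)
t = 1356 (t = 113*(8 + 1*4) = 113*(8 + 4) = 113*12 = 1356)
(-2082 + 6989) + t = (-2082 + 6989) + 1356 = 4907 + 1356 = 6263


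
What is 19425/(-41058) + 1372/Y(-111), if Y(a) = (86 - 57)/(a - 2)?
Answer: -2122010471/396894 ≈ -5346.5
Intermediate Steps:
Y(a) = 29/(-2 + a)
19425/(-41058) + 1372/Y(-111) = 19425/(-41058) + 1372/((29/(-2 - 111))) = 19425*(-1/41058) + 1372/((29/(-113))) = -6475/13686 + 1372/((29*(-1/113))) = -6475/13686 + 1372/(-29/113) = -6475/13686 + 1372*(-113/29) = -6475/13686 - 155036/29 = -2122010471/396894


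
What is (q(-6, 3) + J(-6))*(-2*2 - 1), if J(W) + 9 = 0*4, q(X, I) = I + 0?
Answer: 30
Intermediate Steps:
q(X, I) = I
J(W) = -9 (J(W) = -9 + 0*4 = -9 + 0 = -9)
(q(-6, 3) + J(-6))*(-2*2 - 1) = (3 - 9)*(-2*2 - 1) = -6*(-4 - 1) = -6*(-5) = 30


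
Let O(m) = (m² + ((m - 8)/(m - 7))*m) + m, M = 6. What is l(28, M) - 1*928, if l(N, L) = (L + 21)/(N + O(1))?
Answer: -173374/187 ≈ -927.13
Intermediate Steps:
O(m) = m + m² + m*(-8 + m)/(-7 + m) (O(m) = (m² + ((-8 + m)/(-7 + m))*m) + m = (m² + m*(-8 + m)/(-7 + m)) + m = m + m² + m*(-8 + m)/(-7 + m))
l(N, L) = (21 + L)/(19/6 + N) (l(N, L) = (L + 21)/(N + 1*(-15 + 1² - 5*1)/(-7 + 1)) = (21 + L)/(N + 1*(-15 + 1 - 5)/(-6)) = (21 + L)/(N + 1*(-⅙)*(-19)) = (21 + L)/(N + 19/6) = (21 + L)/(19/6 + N))
l(28, M) - 1*928 = 6*(21 + 6)/(19 + 6*28) - 1*928 = 6*27/(19 + 168) - 928 = 6*27/187 - 928 = 6*(1/187)*27 - 928 = 162/187 - 928 = -173374/187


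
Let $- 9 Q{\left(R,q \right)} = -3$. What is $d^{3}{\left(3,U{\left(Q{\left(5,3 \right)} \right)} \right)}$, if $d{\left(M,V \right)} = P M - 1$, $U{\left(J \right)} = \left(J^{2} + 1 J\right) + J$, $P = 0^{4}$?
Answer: $-1$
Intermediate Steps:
$P = 0$
$Q{\left(R,q \right)} = \frac{1}{3}$ ($Q{\left(R,q \right)} = \left(- \frac{1}{9}\right) \left(-3\right) = \frac{1}{3}$)
$U{\left(J \right)} = J^{2} + 2 J$ ($U{\left(J \right)} = \left(J^{2} + J\right) + J = \left(J + J^{2}\right) + J = J^{2} + 2 J$)
$d{\left(M,V \right)} = -1$ ($d{\left(M,V \right)} = 0 M - 1 = 0 - 1 = -1$)
$d^{3}{\left(3,U{\left(Q{\left(5,3 \right)} \right)} \right)} = \left(-1\right)^{3} = -1$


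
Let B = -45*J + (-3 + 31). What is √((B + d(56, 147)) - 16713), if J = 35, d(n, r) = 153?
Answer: I*√18107 ≈ 134.56*I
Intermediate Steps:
B = -1547 (B = -45*35 + (-3 + 31) = -1575 + 28 = -1547)
√((B + d(56, 147)) - 16713) = √((-1547 + 153) - 16713) = √(-1394 - 16713) = √(-18107) = I*√18107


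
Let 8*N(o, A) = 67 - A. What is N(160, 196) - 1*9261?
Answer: -74217/8 ≈ -9277.1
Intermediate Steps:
N(o, A) = 67/8 - A/8 (N(o, A) = (67 - A)/8 = 67/8 - A/8)
N(160, 196) - 1*9261 = (67/8 - ⅛*196) - 1*9261 = (67/8 - 49/2) - 9261 = -129/8 - 9261 = -74217/8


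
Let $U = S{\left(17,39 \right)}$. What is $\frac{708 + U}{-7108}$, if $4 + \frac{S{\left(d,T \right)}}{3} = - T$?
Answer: $- \frac{579}{7108} \approx -0.081457$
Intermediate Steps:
$S{\left(d,T \right)} = -12 - 3 T$ ($S{\left(d,T \right)} = -12 + 3 \left(- T\right) = -12 - 3 T$)
$U = -129$ ($U = -12 - 117 = -129$)
$\frac{708 + U}{-7108} = \frac{708 - 129}{-7108} = 579 \left(- \frac{1}{7108}\right) = - \frac{579}{7108}$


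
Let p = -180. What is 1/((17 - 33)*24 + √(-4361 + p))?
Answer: -384/151997 - I*√4541/151997 ≈ -0.0025264 - 0.00044334*I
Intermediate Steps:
1/((17 - 33)*24 + √(-4361 + p)) = 1/((17 - 33)*24 + √(-4361 - 180)) = 1/(-16*24 + √(-4541)) = 1/(-384 + I*√4541)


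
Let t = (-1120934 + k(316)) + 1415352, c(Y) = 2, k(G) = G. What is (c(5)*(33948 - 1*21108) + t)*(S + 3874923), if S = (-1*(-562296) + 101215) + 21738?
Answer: 1461142951208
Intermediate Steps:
t = 294734 (t = (-1120934 + 316) + 1415352 = -1120618 + 1415352 = 294734)
S = 685249 (S = (562296 + 101215) + 21738 = 663511 + 21738 = 685249)
(c(5)*(33948 - 1*21108) + t)*(S + 3874923) = (2*(33948 - 1*21108) + 294734)*(685249 + 3874923) = (2*(33948 - 21108) + 294734)*4560172 = (2*12840 + 294734)*4560172 = (25680 + 294734)*4560172 = 320414*4560172 = 1461142951208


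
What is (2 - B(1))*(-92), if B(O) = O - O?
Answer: -184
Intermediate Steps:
B(O) = 0
(2 - B(1))*(-92) = (2 - 1*0)*(-92) = (2 + 0)*(-92) = 2*(-92) = -184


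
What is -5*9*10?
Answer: -450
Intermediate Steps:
-5*9*10 = -45*10 = -450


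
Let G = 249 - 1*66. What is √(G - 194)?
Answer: I*√11 ≈ 3.3166*I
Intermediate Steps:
G = 183 (G = 249 - 66 = 183)
√(G - 194) = √(183 - 194) = √(-11) = I*√11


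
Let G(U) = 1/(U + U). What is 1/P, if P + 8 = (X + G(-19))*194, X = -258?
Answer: -19/951237 ≈ -1.9974e-5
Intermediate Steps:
G(U) = 1/(2*U)
P = -951237/19 (P = -8 + (-258 + (½)/(-19))*194 = -8 + (-258 + (½)*(-1/19))*194 = -8 + (-258 - 1/38)*194 = -8 - 9805/38*194 = -8 - 951085/19 = -951237/19 ≈ -50065.)
1/P = 1/(-951237/19) = -19/951237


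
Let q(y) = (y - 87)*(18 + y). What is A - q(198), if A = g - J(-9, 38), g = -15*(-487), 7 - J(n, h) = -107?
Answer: -16785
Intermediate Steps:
J(n, h) = 114 (J(n, h) = 7 - 1*(-107) = 7 + 107 = 114)
g = 7305
q(y) = (-87 + y)*(18 + y)
A = 7191 (A = 7305 - 1*114 = 7305 - 114 = 7191)
A - q(198) = 7191 - (-1566 + 198² - 69*198) = 7191 - (-1566 + 39204 - 13662) = 7191 - 1*23976 = 7191 - 23976 = -16785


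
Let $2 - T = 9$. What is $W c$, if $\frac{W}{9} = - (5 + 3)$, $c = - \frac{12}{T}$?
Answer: $- \frac{864}{7} \approx -123.43$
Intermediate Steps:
$T = -7$ ($T = 2 - 9 = -7$)
$c = \frac{12}{7}$ ($c = - \frac{12}{-7} = \left(-12\right) \left(- \frac{1}{7}\right) = \frac{12}{7} \approx 1.7143$)
$W = -72$ ($W = 9 \left(- (5 + 3)\right) = 9 \left(\left(-1\right) 8\right) = 9 \left(-8\right) = -72$)
$W c = \left(-72\right) \frac{12}{7} = - \frac{864}{7}$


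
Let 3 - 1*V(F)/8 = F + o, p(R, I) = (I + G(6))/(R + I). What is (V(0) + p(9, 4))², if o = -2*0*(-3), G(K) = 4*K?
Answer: 115600/169 ≈ 684.02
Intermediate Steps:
o = 0 (o = 0*(-3) = 0)
p(R, I) = (24 + I)/(I + R) (p(R, I) = (I + 4*6)/(R + I) = (I + 24)/(I + R) = (24 + I)/(I + R))
V(F) = 24 - 8*F (V(F) = 24 - 8*(F + 0) = 24 - 8*F)
(V(0) + p(9, 4))² = ((24 - 8*0) + (24 + 4)/(4 + 9))² = ((24 + 0) + 28/13)² = (24 + (1/13)*28)² = (24 + 28/13)² = (340/13)² = 115600/169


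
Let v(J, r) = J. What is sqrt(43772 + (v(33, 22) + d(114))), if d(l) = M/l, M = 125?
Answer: sqrt(569304030)/114 ≈ 209.30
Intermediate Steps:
d(l) = 125/l
sqrt(43772 + (v(33, 22) + d(114))) = sqrt(43772 + (33 + 125/114)) = sqrt(43772 + 3887/114) = sqrt(4993895/114) = sqrt(569304030)/114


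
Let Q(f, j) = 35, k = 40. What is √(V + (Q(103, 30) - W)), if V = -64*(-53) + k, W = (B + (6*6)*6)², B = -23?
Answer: I*√33782 ≈ 183.8*I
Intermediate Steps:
W = 37249 (W = (-23 + (6*6)*6)² = (-23 + 36*6)² = (-23 + 216)² = 193² = 37249)
V = 3432 (V = -64*(-53) + 40 = 3392 + 40 = 3432)
√(V + (Q(103, 30) - W)) = √(3432 + (35 - 1*37249)) = √(3432 + (35 - 37249)) = √(3432 - 37214) = √(-33782) = I*√33782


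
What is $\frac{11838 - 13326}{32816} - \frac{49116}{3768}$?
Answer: $- \frac{8423945}{644014} \approx -13.08$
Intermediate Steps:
$\frac{11838 - 13326}{32816} - \frac{49116}{3768} = \left(-1488\right) \frac{1}{32816} - \frac{4093}{314} = - \frac{93}{2051} - \frac{4093}{314} = - \frac{8423945}{644014}$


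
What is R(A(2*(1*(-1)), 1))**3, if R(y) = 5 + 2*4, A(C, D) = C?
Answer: 2197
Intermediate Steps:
R(y) = 13 (R(y) = 5 + 8 = 13)
R(A(2*(1*(-1)), 1))**3 = 13**3 = 2197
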